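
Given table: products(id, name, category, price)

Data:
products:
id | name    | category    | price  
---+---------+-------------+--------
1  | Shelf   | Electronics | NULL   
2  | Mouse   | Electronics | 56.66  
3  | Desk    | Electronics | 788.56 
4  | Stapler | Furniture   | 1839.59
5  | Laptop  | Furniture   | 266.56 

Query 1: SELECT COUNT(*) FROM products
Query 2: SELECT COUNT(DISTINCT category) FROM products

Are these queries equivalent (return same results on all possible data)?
No, not equivalent

Query 1 returns: [(5,)]
Query 2 returns: [(2,)]

Reason: COUNT(*) counts rows, COUNT(DISTINCT category) counts unique categorys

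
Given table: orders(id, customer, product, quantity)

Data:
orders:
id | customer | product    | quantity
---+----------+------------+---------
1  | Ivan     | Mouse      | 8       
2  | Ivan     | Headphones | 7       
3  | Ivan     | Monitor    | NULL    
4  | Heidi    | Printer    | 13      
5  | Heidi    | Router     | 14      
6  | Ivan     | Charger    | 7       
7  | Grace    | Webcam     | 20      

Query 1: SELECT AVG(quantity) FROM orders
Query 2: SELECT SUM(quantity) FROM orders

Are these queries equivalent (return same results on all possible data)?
No, not equivalent

Query 1 returns: [(11.5,)]
Query 2 returns: [(69,)]

Reason: AVG vs SUM give different aggregate values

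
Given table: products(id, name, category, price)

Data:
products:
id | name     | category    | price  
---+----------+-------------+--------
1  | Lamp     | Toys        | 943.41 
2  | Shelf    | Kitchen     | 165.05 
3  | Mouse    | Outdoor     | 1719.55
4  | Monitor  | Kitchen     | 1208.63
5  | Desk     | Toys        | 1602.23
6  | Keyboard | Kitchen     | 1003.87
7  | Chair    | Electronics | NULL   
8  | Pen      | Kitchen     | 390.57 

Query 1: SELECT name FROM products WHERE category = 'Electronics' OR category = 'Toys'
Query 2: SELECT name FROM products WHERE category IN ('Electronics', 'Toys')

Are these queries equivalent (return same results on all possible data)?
Yes, equivalent

Both queries return: [('Chair',), ('Desk',), ('Lamp',)]

Reason: OR vs IN are equivalent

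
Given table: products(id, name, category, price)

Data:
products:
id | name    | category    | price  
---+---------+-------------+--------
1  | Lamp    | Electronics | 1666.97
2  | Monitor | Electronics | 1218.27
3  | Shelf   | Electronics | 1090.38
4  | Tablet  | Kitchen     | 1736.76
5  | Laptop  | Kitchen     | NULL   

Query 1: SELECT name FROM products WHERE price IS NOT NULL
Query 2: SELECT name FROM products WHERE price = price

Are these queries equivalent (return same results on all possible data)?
Yes, equivalent

Both queries return: [('Lamp',), ('Monitor',), ('Shelf',), ('Tablet',)]

Reason: IS NOT NULL vs self-equality (both exclude NULLs)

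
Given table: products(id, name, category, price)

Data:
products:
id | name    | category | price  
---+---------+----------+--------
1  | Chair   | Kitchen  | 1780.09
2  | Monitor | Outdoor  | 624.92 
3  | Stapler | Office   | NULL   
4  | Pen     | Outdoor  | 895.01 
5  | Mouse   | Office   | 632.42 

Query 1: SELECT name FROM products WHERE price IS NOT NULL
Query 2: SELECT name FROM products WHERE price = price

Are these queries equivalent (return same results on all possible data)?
Yes, equivalent

Both queries return: [('Chair',), ('Monitor',), ('Mouse',), ('Pen',)]

Reason: IS NOT NULL vs self-equality (both exclude NULLs)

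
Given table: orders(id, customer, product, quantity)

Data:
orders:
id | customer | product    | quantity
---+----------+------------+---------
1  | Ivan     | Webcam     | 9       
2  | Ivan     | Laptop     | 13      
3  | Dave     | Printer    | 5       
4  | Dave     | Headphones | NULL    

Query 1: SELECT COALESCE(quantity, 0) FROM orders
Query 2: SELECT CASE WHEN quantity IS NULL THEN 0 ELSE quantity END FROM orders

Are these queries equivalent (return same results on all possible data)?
Yes, equivalent

Both queries return: [(0,), (5,), (9,), (13,)]

Reason: COALESCE vs CASE for NULL handling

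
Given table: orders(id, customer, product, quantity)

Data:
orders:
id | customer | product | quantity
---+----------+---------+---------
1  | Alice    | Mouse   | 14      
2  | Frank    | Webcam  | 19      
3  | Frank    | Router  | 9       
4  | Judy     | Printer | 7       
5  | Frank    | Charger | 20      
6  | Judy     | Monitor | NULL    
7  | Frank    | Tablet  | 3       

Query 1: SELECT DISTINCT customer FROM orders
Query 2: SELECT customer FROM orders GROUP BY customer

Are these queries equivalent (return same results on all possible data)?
Yes, equivalent

Both queries return: [('Alice',), ('Frank',), ('Judy',)]

Reason: Both get unique customers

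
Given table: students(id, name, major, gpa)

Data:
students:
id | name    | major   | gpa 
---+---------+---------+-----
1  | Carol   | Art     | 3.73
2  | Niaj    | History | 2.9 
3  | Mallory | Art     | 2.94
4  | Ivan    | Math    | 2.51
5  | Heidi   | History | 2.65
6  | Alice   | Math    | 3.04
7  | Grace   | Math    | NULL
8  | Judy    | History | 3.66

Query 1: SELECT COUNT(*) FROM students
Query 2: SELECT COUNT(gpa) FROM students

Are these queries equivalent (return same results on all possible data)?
No, not equivalent

Query 1 returns: [(8,)]
Query 2 returns: [(7,)]

Reason: COUNT(*) includes NULLs, COUNT(column) excludes them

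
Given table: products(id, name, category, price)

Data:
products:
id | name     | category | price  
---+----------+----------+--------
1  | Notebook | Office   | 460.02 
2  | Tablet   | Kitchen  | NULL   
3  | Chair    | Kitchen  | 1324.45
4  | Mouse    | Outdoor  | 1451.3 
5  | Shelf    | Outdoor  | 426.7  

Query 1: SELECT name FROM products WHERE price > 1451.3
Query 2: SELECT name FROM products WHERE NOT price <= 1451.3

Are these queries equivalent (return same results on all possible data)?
Yes, equivalent

Both queries return: []

Reason: Both filter price > 1451.3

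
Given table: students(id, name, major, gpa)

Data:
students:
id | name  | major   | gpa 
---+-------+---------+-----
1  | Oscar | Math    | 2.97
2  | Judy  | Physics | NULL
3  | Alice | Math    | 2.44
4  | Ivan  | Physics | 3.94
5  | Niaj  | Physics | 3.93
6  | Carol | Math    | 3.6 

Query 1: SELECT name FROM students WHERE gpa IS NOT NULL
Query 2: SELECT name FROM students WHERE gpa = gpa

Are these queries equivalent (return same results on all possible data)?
Yes, equivalent

Both queries return: [('Alice',), ('Carol',), ('Ivan',), ('Niaj',), ('Oscar',)]

Reason: IS NOT NULL vs self-equality (both exclude NULLs)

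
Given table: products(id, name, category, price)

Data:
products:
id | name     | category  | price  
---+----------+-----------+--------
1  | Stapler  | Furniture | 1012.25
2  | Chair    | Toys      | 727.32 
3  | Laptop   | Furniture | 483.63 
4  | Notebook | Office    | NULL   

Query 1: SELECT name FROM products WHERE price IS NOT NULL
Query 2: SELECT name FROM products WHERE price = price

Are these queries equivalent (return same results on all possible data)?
Yes, equivalent

Both queries return: [('Chair',), ('Laptop',), ('Stapler',)]

Reason: IS NOT NULL vs self-equality (both exclude NULLs)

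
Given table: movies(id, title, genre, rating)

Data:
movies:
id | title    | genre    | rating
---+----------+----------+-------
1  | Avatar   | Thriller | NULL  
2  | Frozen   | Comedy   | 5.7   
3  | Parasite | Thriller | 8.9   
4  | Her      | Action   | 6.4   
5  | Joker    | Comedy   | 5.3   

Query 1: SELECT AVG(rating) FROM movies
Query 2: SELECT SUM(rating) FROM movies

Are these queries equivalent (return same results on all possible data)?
No, not equivalent

Query 1 returns: [(6.575,)]
Query 2 returns: [(26.3,)]

Reason: AVG vs SUM give different aggregate values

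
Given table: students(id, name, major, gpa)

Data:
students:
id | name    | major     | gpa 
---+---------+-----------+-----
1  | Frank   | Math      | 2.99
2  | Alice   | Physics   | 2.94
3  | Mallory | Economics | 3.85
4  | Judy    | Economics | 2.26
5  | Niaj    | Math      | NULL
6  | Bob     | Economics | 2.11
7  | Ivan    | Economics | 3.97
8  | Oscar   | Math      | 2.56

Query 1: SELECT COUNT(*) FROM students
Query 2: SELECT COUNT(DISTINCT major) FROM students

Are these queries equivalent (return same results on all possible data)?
No, not equivalent

Query 1 returns: [(8,)]
Query 2 returns: [(3,)]

Reason: COUNT(*) counts rows, COUNT(DISTINCT major) counts unique majors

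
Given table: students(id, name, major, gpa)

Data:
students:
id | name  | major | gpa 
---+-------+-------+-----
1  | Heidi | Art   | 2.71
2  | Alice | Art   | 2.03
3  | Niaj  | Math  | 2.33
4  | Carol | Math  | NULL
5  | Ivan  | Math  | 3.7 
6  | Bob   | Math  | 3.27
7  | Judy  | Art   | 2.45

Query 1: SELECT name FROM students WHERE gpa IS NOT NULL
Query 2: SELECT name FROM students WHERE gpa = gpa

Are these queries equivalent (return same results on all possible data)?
Yes, equivalent

Both queries return: [('Alice',), ('Bob',), ('Heidi',), ('Ivan',), ('Judy',), ('Niaj',)]

Reason: IS NOT NULL vs self-equality (both exclude NULLs)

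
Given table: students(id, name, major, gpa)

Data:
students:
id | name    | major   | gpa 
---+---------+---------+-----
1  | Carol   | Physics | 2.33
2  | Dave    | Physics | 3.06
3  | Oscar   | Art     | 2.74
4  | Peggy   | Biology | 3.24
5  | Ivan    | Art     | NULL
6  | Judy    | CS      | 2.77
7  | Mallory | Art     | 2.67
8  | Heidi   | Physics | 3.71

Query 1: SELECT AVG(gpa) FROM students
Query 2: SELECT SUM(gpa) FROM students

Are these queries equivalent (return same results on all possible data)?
No, not equivalent

Query 1 returns: [(2.9314285714285715,)]
Query 2 returns: [(20.52,)]

Reason: AVG vs SUM give different aggregate values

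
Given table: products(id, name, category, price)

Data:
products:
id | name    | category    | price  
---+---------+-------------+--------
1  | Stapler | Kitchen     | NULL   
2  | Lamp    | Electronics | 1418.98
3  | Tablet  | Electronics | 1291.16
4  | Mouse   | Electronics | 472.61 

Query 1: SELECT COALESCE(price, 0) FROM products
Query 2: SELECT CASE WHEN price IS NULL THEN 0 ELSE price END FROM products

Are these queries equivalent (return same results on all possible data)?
Yes, equivalent

Both queries return: [(0,), (472.61,), (1291.16,), (1418.98,)]

Reason: COALESCE vs CASE for NULL handling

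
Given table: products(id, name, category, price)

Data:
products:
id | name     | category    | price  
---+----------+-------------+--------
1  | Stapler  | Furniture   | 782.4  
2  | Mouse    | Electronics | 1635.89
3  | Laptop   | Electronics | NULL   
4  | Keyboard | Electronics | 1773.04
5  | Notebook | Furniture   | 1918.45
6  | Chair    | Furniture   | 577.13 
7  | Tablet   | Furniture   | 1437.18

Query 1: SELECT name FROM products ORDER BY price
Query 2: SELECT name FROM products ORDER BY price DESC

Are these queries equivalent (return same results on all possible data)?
No, not equivalent

Query 1 returns: [('Laptop',), ('Chair',), ('Stapler',), ('Tablet',), ('Mouse',), ('Keyboard',), ('Notebook',)]
Query 2 returns: [('Notebook',), ('Keyboard',), ('Mouse',), ('Tablet',), ('Stapler',), ('Chair',), ('Laptop',)]

Reason: ASC vs DESC gives opposite ordering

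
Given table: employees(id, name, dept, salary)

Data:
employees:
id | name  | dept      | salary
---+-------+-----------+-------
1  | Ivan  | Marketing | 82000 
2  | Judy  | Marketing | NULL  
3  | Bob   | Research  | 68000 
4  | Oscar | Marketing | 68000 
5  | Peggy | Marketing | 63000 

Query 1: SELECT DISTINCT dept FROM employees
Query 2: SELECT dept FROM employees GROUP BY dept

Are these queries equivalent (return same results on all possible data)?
Yes, equivalent

Both queries return: [('Marketing',), ('Research',)]

Reason: Both get unique depts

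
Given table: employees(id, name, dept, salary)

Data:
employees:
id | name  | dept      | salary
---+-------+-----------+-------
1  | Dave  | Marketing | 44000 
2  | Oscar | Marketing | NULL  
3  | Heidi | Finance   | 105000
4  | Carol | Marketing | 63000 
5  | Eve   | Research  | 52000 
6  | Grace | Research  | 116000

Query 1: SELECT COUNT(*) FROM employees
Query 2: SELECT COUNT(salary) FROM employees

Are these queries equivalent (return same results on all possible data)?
No, not equivalent

Query 1 returns: [(6,)]
Query 2 returns: [(5,)]

Reason: COUNT(*) includes NULLs, COUNT(column) excludes them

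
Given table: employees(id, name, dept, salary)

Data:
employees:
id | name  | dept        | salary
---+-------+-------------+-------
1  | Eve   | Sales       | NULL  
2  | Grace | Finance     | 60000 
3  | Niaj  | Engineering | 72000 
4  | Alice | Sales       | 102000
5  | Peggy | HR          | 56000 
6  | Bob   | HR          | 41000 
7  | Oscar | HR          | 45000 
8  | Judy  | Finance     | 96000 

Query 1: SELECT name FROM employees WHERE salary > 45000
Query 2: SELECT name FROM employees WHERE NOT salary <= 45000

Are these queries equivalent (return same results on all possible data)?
Yes, equivalent

Both queries return: [('Alice',), ('Grace',), ('Judy',), ('Niaj',), ('Peggy',)]

Reason: Both filter salary > 45000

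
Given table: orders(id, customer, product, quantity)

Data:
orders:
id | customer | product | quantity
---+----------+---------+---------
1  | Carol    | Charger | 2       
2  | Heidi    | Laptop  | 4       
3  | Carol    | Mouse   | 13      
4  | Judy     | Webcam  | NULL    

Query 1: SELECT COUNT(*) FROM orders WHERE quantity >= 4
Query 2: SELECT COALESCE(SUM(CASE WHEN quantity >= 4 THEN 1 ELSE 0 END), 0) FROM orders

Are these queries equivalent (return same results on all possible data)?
Yes, equivalent

Both queries return: [(2,)]

Reason: COUNT with WHERE vs conditional SUM (COALESCE handles empty-table NULL)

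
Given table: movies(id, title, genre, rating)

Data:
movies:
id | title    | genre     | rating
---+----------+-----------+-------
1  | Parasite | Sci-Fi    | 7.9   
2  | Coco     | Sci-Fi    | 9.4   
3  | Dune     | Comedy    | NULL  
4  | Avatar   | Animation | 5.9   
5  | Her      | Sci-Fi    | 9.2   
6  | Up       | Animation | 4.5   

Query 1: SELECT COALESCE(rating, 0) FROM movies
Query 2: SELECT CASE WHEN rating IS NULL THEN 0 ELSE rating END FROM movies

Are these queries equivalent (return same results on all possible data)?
Yes, equivalent

Both queries return: [(0,), (4.5,), (5.9,), (7.9,), (9.2,), (9.4,)]

Reason: COALESCE vs CASE for NULL handling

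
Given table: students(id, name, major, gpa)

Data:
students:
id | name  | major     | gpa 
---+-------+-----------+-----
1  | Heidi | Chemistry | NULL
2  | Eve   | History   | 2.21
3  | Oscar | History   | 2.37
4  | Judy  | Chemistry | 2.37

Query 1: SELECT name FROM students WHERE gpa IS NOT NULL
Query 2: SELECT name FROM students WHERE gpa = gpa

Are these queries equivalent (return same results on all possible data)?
Yes, equivalent

Both queries return: [('Eve',), ('Judy',), ('Oscar',)]

Reason: IS NOT NULL vs self-equality (both exclude NULLs)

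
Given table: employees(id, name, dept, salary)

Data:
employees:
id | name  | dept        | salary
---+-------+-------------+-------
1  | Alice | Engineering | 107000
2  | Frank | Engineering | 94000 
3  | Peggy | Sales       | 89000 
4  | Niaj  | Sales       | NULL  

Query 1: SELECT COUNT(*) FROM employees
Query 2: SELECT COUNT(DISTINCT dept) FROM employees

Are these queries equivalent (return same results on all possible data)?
No, not equivalent

Query 1 returns: [(4,)]
Query 2 returns: [(2,)]

Reason: COUNT(*) counts rows, COUNT(DISTINCT dept) counts unique depts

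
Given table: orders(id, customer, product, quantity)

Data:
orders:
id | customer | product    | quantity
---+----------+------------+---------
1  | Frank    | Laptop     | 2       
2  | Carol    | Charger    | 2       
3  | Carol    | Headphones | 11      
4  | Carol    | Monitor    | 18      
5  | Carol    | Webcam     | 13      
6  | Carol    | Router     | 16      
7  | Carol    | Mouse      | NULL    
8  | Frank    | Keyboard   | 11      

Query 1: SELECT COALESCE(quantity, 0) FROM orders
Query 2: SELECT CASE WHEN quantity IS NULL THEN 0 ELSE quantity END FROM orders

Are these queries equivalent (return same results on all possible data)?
Yes, equivalent

Both queries return: [(0,), (2,), (2,), (11,), (11,), (13,), (16,), (18,)]

Reason: COALESCE vs CASE for NULL handling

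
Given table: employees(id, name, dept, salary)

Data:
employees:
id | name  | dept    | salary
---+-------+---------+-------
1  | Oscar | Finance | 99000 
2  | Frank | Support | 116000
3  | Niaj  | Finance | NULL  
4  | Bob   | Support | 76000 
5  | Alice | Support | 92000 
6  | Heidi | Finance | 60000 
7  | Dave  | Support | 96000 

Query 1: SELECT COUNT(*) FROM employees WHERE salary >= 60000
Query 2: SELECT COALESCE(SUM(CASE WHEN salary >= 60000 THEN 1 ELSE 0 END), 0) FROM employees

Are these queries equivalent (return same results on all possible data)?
Yes, equivalent

Both queries return: [(6,)]

Reason: COUNT with WHERE vs conditional SUM (COALESCE handles empty-table NULL)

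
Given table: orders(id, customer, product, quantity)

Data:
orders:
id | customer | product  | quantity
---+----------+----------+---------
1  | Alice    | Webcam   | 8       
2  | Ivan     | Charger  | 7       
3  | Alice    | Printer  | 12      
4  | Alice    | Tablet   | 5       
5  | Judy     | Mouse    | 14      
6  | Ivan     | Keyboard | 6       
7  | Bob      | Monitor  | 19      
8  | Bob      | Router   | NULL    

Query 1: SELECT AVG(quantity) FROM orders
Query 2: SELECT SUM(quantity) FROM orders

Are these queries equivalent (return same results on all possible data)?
No, not equivalent

Query 1 returns: [(10.142857142857142,)]
Query 2 returns: [(71,)]

Reason: AVG vs SUM give different aggregate values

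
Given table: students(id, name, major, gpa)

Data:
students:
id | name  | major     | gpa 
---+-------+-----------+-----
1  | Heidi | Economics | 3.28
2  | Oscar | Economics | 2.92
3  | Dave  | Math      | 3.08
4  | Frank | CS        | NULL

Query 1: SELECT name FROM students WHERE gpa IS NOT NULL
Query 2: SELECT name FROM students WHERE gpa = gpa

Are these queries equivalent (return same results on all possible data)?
Yes, equivalent

Both queries return: [('Dave',), ('Heidi',), ('Oscar',)]

Reason: IS NOT NULL vs self-equality (both exclude NULLs)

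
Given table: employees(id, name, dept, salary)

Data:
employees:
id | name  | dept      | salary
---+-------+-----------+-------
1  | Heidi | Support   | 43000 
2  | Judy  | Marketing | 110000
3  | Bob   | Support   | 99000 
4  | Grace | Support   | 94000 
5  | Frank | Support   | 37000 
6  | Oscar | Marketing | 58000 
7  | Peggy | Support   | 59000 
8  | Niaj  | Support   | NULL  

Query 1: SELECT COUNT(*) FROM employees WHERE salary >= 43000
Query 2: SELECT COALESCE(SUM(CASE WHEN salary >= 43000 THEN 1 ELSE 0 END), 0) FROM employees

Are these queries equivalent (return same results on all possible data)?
Yes, equivalent

Both queries return: [(6,)]

Reason: COUNT with WHERE vs conditional SUM (COALESCE handles empty-table NULL)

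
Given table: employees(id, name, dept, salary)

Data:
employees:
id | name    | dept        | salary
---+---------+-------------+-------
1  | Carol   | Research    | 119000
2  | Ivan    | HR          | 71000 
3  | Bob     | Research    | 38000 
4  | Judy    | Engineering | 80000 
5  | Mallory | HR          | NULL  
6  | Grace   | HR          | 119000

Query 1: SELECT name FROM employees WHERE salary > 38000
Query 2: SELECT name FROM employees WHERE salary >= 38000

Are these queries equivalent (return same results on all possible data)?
No, not equivalent

Query 1 returns: [('Carol',), ('Ivan',), ('Judy',), ('Grace',)]
Query 2 returns: [('Carol',), ('Ivan',), ('Bob',), ('Judy',), ('Grace',)]

Reason: > vs >= gives different results when salary = 38000 exists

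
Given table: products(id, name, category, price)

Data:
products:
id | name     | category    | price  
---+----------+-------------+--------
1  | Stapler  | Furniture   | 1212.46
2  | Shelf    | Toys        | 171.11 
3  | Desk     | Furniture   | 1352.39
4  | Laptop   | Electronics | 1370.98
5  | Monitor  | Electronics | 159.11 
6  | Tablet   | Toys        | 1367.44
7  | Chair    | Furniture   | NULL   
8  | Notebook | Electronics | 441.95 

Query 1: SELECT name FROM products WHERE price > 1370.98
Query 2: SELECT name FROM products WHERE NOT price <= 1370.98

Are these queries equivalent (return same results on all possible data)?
Yes, equivalent

Both queries return: []

Reason: Both filter price > 1370.98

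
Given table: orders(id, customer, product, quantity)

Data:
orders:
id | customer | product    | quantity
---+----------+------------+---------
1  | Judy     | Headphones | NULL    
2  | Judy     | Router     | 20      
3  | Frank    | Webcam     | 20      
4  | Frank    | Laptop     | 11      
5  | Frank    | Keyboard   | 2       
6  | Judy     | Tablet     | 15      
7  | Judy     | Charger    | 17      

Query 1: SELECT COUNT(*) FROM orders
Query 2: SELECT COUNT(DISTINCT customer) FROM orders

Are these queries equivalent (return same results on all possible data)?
No, not equivalent

Query 1 returns: [(7,)]
Query 2 returns: [(2,)]

Reason: COUNT(*) counts rows, COUNT(DISTINCT customer) counts unique customers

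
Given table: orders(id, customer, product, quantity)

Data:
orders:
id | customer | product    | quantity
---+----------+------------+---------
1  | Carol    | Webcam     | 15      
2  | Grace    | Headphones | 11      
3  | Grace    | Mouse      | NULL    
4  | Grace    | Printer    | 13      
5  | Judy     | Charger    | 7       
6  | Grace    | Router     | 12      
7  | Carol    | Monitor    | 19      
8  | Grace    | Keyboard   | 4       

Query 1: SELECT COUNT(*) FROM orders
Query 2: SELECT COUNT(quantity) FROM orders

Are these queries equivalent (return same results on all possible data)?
No, not equivalent

Query 1 returns: [(8,)]
Query 2 returns: [(7,)]

Reason: COUNT(*) includes NULLs, COUNT(column) excludes them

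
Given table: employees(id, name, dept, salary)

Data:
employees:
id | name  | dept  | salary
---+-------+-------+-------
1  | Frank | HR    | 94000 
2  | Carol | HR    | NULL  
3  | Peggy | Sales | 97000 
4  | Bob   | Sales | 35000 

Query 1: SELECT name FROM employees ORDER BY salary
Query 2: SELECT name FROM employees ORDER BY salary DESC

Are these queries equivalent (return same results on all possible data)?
No, not equivalent

Query 1 returns: [('Carol',), ('Bob',), ('Frank',), ('Peggy',)]
Query 2 returns: [('Peggy',), ('Frank',), ('Bob',), ('Carol',)]

Reason: ASC vs DESC gives opposite ordering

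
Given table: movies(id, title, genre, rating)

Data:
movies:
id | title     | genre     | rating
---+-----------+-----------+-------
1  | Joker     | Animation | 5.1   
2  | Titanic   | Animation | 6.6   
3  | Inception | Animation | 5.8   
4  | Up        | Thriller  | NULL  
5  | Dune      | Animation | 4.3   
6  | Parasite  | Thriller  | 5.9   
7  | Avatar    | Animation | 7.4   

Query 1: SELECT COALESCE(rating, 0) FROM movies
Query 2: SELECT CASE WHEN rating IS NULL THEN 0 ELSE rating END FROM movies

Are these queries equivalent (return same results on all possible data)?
Yes, equivalent

Both queries return: [(0,), (4.3,), (5.1,), (5.8,), (5.9,), (6.6,), (7.4,)]

Reason: COALESCE vs CASE for NULL handling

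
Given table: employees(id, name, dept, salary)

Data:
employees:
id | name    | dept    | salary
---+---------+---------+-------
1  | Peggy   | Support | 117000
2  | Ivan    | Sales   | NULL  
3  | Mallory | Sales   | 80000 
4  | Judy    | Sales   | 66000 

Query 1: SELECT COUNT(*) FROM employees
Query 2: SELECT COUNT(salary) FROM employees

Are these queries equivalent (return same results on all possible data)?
No, not equivalent

Query 1 returns: [(4,)]
Query 2 returns: [(3,)]

Reason: COUNT(*) includes NULLs, COUNT(column) excludes them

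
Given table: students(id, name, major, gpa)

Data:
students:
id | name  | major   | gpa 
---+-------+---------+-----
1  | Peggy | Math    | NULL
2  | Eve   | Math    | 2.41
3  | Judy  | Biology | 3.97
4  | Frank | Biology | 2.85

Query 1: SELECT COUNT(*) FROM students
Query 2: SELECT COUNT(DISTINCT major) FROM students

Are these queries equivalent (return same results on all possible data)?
No, not equivalent

Query 1 returns: [(4,)]
Query 2 returns: [(2,)]

Reason: COUNT(*) counts rows, COUNT(DISTINCT major) counts unique majors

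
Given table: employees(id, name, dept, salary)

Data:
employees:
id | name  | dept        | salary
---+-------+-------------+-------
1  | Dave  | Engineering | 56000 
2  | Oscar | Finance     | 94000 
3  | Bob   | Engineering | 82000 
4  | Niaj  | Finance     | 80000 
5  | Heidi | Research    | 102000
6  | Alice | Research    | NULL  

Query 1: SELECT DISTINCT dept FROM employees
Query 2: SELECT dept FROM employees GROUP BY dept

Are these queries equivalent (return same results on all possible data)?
Yes, equivalent

Both queries return: [('Engineering',), ('Finance',), ('Research',)]

Reason: Both get unique depts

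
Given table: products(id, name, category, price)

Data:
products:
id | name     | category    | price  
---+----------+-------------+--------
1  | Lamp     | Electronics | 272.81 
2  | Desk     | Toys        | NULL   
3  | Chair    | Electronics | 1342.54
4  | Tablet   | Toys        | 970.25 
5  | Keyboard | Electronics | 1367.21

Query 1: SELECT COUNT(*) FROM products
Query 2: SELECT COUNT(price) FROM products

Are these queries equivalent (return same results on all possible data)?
No, not equivalent

Query 1 returns: [(5,)]
Query 2 returns: [(4,)]

Reason: COUNT(*) includes NULLs, COUNT(column) excludes them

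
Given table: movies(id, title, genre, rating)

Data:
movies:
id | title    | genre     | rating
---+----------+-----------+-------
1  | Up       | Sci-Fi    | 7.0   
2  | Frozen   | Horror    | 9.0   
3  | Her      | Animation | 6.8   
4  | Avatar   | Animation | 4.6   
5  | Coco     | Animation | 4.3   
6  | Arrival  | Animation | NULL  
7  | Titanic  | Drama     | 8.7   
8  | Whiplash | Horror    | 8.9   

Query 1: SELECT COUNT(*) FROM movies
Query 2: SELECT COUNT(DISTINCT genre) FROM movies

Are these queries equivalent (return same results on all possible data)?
No, not equivalent

Query 1 returns: [(8,)]
Query 2 returns: [(4,)]

Reason: COUNT(*) counts rows, COUNT(DISTINCT genre) counts unique genres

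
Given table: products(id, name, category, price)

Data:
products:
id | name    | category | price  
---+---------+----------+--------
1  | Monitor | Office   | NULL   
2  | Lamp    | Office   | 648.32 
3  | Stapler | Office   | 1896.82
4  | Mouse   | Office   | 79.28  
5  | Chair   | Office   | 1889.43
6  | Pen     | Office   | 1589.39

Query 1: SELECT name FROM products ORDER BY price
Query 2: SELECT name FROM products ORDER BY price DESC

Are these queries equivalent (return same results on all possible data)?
No, not equivalent

Query 1 returns: [('Monitor',), ('Mouse',), ('Lamp',), ('Pen',), ('Chair',), ('Stapler',)]
Query 2 returns: [('Stapler',), ('Chair',), ('Pen',), ('Lamp',), ('Mouse',), ('Monitor',)]

Reason: ASC vs DESC gives opposite ordering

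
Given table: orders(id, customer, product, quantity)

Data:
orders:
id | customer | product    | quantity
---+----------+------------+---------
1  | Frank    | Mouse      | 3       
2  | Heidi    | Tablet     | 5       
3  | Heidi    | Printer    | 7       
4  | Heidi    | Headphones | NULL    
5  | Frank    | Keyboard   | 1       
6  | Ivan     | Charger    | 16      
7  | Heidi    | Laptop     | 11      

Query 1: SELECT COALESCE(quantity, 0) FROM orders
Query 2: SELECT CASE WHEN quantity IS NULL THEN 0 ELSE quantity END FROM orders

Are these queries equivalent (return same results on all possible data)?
Yes, equivalent

Both queries return: [(0,), (1,), (3,), (5,), (7,), (11,), (16,)]

Reason: COALESCE vs CASE for NULL handling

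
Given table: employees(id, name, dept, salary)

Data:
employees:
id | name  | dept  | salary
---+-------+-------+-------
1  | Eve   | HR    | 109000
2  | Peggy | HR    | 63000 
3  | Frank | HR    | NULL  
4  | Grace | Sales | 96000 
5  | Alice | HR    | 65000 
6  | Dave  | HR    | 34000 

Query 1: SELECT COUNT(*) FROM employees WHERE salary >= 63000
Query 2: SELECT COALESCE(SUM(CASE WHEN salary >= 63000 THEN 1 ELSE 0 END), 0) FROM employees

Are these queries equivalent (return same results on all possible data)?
Yes, equivalent

Both queries return: [(4,)]

Reason: COUNT with WHERE vs conditional SUM (COALESCE handles empty-table NULL)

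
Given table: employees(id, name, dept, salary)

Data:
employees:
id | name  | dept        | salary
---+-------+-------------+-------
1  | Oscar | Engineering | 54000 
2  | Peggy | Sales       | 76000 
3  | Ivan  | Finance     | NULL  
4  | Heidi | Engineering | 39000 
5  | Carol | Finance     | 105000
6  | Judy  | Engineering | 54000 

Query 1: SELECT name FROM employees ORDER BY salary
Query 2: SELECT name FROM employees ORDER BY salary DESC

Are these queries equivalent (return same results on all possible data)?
No, not equivalent

Query 1 returns: [('Ivan',), ('Heidi',), ('Oscar',), ('Judy',), ('Peggy',), ('Carol',)]
Query 2 returns: [('Carol',), ('Peggy',), ('Oscar',), ('Judy',), ('Heidi',), ('Ivan',)]

Reason: ASC vs DESC gives opposite ordering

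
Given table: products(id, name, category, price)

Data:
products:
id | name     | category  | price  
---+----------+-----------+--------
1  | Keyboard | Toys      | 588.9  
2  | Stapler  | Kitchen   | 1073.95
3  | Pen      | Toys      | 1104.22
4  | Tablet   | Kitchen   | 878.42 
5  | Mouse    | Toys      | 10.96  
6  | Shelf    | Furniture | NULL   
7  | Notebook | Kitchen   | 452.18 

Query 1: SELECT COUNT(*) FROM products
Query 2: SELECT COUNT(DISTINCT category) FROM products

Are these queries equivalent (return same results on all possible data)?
No, not equivalent

Query 1 returns: [(7,)]
Query 2 returns: [(3,)]

Reason: COUNT(*) counts rows, COUNT(DISTINCT category) counts unique categorys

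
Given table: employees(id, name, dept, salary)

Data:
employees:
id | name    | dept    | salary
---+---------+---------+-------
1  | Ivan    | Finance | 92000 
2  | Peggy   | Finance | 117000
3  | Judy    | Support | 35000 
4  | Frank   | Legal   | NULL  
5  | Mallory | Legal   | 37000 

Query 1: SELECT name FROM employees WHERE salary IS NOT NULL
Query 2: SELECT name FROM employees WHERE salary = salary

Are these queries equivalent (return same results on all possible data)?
Yes, equivalent

Both queries return: [('Ivan',), ('Judy',), ('Mallory',), ('Peggy',)]

Reason: IS NOT NULL vs self-equality (both exclude NULLs)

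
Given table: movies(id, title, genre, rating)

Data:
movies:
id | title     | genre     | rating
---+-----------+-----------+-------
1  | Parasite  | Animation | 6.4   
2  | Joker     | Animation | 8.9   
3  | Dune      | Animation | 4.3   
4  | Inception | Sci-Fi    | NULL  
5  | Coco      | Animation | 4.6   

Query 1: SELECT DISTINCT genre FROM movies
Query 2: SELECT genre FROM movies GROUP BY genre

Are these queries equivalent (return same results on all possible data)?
Yes, equivalent

Both queries return: [('Animation',), ('Sci-Fi',)]

Reason: Both get unique genres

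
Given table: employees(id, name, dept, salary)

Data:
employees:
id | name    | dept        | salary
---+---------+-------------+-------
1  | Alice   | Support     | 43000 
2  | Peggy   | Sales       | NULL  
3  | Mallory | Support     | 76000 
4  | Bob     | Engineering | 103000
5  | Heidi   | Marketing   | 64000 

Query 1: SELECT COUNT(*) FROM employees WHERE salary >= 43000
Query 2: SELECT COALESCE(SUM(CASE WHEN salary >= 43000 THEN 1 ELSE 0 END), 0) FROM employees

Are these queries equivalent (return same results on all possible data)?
Yes, equivalent

Both queries return: [(4,)]

Reason: COUNT with WHERE vs conditional SUM (COALESCE handles empty-table NULL)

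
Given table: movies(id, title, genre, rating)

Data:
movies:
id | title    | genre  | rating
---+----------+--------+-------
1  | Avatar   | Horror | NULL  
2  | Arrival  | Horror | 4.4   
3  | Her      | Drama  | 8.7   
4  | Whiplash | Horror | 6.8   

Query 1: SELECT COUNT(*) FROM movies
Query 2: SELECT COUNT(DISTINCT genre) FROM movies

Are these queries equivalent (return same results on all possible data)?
No, not equivalent

Query 1 returns: [(4,)]
Query 2 returns: [(2,)]

Reason: COUNT(*) counts rows, COUNT(DISTINCT genre) counts unique genres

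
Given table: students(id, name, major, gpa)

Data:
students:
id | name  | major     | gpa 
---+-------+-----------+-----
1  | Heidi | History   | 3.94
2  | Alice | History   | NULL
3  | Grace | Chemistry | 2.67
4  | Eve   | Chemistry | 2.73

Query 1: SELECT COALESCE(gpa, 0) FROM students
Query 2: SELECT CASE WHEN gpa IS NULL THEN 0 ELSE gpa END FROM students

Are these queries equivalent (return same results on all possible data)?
Yes, equivalent

Both queries return: [(0,), (2.67,), (2.73,), (3.94,)]

Reason: COALESCE vs CASE for NULL handling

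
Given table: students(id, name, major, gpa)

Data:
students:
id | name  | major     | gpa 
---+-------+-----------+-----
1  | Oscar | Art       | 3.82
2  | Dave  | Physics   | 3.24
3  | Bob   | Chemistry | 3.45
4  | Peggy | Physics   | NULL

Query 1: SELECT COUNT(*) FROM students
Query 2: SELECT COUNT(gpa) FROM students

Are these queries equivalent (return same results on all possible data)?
No, not equivalent

Query 1 returns: [(4,)]
Query 2 returns: [(3,)]

Reason: COUNT(*) includes NULLs, COUNT(column) excludes them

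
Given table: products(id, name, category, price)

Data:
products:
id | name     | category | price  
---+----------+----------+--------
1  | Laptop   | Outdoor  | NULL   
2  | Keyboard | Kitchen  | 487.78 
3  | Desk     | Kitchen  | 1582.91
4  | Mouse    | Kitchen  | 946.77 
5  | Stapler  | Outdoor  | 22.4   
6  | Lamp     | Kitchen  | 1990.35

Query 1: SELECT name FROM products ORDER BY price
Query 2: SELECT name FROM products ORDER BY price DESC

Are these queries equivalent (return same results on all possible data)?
No, not equivalent

Query 1 returns: [('Laptop',), ('Stapler',), ('Keyboard',), ('Mouse',), ('Desk',), ('Lamp',)]
Query 2 returns: [('Lamp',), ('Desk',), ('Mouse',), ('Keyboard',), ('Stapler',), ('Laptop',)]

Reason: ASC vs DESC gives opposite ordering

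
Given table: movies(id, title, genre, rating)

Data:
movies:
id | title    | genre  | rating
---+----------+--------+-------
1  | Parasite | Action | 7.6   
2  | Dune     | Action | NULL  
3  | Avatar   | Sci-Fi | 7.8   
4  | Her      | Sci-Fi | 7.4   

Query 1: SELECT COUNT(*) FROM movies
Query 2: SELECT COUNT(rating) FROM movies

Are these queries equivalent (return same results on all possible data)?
No, not equivalent

Query 1 returns: [(4,)]
Query 2 returns: [(3,)]

Reason: COUNT(*) includes NULLs, COUNT(column) excludes them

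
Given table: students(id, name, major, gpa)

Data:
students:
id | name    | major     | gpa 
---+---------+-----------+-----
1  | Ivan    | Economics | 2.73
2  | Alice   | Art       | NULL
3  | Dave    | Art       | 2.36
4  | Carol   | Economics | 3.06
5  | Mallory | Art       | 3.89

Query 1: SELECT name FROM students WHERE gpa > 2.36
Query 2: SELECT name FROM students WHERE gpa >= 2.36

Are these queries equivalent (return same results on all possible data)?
No, not equivalent

Query 1 returns: [('Ivan',), ('Carol',), ('Mallory',)]
Query 2 returns: [('Ivan',), ('Dave',), ('Carol',), ('Mallory',)]

Reason: > vs >= gives different results when gpa = 2.36 exists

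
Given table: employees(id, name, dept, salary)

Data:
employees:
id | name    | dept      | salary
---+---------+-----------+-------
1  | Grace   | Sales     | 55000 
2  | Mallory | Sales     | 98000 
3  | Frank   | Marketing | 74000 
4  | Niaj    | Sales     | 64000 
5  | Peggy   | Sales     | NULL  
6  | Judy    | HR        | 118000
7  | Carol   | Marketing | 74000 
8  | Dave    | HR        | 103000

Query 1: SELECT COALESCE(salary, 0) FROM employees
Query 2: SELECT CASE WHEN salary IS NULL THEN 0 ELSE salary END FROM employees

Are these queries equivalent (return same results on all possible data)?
Yes, equivalent

Both queries return: [(0,), (55000,), (64000,), (74000,), (74000,), (98000,), (103000,), (118000,)]

Reason: COALESCE vs CASE for NULL handling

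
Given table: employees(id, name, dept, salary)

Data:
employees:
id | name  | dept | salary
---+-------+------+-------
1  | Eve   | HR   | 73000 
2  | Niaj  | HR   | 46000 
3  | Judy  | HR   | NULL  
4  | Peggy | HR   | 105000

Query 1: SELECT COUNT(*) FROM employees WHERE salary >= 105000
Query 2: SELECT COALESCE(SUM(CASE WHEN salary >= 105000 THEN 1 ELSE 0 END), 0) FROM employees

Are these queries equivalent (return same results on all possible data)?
Yes, equivalent

Both queries return: [(1,)]

Reason: COUNT with WHERE vs conditional SUM (COALESCE handles empty-table NULL)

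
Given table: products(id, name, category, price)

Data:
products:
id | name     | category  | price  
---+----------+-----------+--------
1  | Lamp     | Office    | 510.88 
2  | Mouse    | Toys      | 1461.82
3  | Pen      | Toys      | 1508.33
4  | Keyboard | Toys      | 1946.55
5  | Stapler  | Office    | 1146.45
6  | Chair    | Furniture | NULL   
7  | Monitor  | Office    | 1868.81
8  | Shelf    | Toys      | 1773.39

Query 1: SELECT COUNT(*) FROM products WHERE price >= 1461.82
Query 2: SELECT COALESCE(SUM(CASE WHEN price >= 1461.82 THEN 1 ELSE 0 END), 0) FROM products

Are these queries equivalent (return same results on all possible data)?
Yes, equivalent

Both queries return: [(5,)]

Reason: COUNT with WHERE vs conditional SUM (COALESCE handles empty-table NULL)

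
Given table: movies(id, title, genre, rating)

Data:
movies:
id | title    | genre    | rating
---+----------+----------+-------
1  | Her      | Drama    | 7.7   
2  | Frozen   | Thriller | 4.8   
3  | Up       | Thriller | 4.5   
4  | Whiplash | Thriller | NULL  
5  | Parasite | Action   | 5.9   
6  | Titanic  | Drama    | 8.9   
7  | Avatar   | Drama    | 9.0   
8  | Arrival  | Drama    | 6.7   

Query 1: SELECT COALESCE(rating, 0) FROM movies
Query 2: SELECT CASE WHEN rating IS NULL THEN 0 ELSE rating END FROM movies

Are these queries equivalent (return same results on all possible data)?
Yes, equivalent

Both queries return: [(0,), (4.5,), (4.8,), (5.9,), (6.7,), (7.7,), (8.9,), (9.0,)]

Reason: COALESCE vs CASE for NULL handling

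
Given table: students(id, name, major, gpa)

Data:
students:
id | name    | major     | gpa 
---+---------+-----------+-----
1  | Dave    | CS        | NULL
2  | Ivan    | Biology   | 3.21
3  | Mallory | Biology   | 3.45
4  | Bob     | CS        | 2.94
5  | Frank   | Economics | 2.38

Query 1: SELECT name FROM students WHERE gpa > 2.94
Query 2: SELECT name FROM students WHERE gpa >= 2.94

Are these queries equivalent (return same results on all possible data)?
No, not equivalent

Query 1 returns: [('Ivan',), ('Mallory',)]
Query 2 returns: [('Ivan',), ('Mallory',), ('Bob',)]

Reason: > vs >= gives different results when gpa = 2.94 exists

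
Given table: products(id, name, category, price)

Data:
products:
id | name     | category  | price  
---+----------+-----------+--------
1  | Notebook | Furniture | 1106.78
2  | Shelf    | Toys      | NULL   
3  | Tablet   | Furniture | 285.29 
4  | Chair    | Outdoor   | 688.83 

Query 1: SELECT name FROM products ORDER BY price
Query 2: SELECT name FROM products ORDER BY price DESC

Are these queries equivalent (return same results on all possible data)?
No, not equivalent

Query 1 returns: [('Shelf',), ('Tablet',), ('Chair',), ('Notebook',)]
Query 2 returns: [('Notebook',), ('Chair',), ('Tablet',), ('Shelf',)]

Reason: ASC vs DESC gives opposite ordering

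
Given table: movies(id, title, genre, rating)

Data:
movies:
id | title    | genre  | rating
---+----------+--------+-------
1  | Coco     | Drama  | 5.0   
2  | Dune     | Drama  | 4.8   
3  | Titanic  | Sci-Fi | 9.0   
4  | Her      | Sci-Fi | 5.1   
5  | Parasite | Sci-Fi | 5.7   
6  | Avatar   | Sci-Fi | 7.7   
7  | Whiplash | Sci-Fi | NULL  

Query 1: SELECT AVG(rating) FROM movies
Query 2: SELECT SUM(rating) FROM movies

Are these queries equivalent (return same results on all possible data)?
No, not equivalent

Query 1 returns: [(6.216666666666666,)]
Query 2 returns: [(37.3,)]

Reason: AVG vs SUM give different aggregate values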